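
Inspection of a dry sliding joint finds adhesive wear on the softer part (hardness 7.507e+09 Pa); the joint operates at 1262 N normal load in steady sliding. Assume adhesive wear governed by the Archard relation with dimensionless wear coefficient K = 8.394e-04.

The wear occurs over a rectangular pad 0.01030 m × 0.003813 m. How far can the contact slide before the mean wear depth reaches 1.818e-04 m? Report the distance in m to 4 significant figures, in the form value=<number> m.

Intermediate values are shown rounded, and the algebra carries full float precision. Rounded once at the end to 4 significant figures.
Convert: Contact area A = 0.01030 m × 0.003813 m = 3.927e-05 m².
Expressed in SI base units: W = 1262 N, H = 7.507e+09 Pa, K = 8.394e-04.
Permissible volume V_lim = h_lim·A = 1.818e-04 · 3.927e-05 = 7.140e-09 m³.
Sliding life L = V_lim·H/(K·W) = 7.140e-09 · 7.507e+09 / (8.394e-04 · 1262) = 50.60 m.

value=50.60 m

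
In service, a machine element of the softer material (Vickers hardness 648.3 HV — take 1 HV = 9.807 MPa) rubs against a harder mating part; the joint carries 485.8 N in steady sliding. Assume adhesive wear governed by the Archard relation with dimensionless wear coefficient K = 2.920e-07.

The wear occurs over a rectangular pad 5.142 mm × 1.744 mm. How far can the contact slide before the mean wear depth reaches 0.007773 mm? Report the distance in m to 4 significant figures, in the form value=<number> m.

value=3124 m

Intermediate values are displayed rounded; every step holds full float precision; rounded just once: 4 significant figures.
Convert: Hardness H = 648.3 HV × 9.807 MPa/HV = 6358 MPa = 6.358e+09 Pa.
Convert: Pad sides 5.142 mm × 1.744 mm = 0.005142 m × 0.001744 m. Contact area A = 0.005142 m × 0.001744 m = 8.968e-06 m².
Convert: Depth limit h_lim = 0.007773 mm = 7.773e-06 m.
Expressed in SI base units: W = 485.8 N, H = 6.358e+09 Pa, K = 2.920e-07.
Permissible volume V_lim = h_lim·A = 7.773e-06 · 8.968e-06 = 6.971e-11 m³.
Life L = V_lim·H/(K·W) = 6.971e-11 · 6.358e+09 / (2.920e-07 · 485.8) = 3124 m.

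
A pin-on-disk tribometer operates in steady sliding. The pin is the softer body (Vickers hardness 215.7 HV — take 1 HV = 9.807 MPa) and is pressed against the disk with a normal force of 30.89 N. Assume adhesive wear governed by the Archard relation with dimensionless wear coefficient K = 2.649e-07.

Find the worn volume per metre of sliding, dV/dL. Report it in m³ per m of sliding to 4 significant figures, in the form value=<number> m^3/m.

value=3.868e-15 m^3/m

Shown intermediates are rounded, and all working math keeps full float precision — a lone final rounding to 4 significant digits.
Hardness H = 215.7 HV × 9.807 MPa/HV = 2115 MPa = 2.115e+09 Pa.
SI base units throughout: W = 30.89 N, H = 2.115e+09 Pa, K = 2.649e-07.
Wear rate dV/dL = K·W/H (no L dependence): 2.649e-07 · 30.89 / 2.115e+09 = 3.868e-15 m³/m.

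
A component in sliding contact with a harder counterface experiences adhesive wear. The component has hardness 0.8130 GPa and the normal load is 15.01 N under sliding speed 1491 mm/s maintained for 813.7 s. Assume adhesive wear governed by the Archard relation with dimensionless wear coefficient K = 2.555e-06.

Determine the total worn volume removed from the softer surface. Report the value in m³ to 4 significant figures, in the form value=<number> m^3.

value=5.723e-11 m^3

Intermediates appear rounded; every step holds exact precision; a single final rounding, at four significant figures.
Convert: Sliding speed v = 1491 mm/s = 1.491 m/s. Distance covered L = v·t = 1.491 m/s × 813.7 s = 1213 m.
Convert: Hardness H = 0.8130 GPa = 8.130e+08 Pa.
In SI base units: W = 15.01 N, H = 8.130e+08 Pa, K = 2.555e-06.
Archard relation: V = K·W·L/H = 2.555e-06 · 15.01 · 1213 / 8.130e+08 = 5.723e-11 m³.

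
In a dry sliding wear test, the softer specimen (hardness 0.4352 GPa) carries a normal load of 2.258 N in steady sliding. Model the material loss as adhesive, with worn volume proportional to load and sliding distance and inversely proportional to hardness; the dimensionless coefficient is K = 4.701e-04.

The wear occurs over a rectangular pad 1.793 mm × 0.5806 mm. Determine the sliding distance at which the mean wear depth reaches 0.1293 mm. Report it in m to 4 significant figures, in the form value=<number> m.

value=55.19 m

Intermediate values appear rounded, and the computation carries full precision, and one last rounding, at 4 significant digits.
Convert: Hardness H = 0.4352 GPa = 4.352e+08 Pa.
Convert: Pad sides 1.793 mm × 0.5806 mm = 1.793e-03 m × 5.806e-04 m. Contact area A = 1.793e-03 m × 5.806e-04 m = 1.041e-06 m².
Convert: Depth limit h_lim = 0.1293 mm = 1.293e-04 m.
In SI base units, W = 2.258 N, H = 4.352e+08 Pa, K = 4.701e-04.
Limit volume V_lim = h_lim·A = 1.293e-04 · 1.041e-06 = 1.346e-10 m³.
Sliding life L = V_lim·H/(K·W) = 1.346e-10 · 4.352e+08 / (4.701e-04 · 2.258) = 55.19 m.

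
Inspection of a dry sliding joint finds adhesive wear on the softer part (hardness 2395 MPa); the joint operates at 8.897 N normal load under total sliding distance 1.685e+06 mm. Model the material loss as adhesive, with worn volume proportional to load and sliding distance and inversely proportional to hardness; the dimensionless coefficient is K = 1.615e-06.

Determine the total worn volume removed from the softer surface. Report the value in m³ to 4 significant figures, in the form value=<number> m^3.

All arithmetic carries full float precision. Intermediates are printed rounded; rounded just once, at four significant digits.
Convert: The distance L = 1.685e+06 mm = 1685 m.
Convert: Hardness H = 2395 MPa = 2.395e+09 Pa.
Collected in SI base units: W = 8.897 N, H = 2.395e+09 Pa, K = 1.615e-06.
Wear volume V = K·W·L/H = 1.615e-06 · 8.897 · 1685 / 2.395e+09 = 1.011e-11 m³.

value=1.011e-11 m^3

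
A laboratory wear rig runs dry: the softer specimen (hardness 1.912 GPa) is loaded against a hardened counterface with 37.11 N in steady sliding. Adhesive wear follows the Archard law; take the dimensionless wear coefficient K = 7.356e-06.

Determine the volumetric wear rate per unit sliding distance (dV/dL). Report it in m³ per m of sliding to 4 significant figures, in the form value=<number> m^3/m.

value=1.428e-13 m^3/m

Displayed values are rounded. All arithmetic carries full float precision — rounded just once to four significant figures.
Hardness H = 1.912 GPa = 1.912e+09 Pa.
Collected in SI base units: W = 37.11 N, H = 1.912e+09 Pa, K = 7.356e-06.
Wear rate dV/dL = K·W/H, so: 7.356e-06 · 37.11 / 1.912e+09 = 1.428e-13 m³/m.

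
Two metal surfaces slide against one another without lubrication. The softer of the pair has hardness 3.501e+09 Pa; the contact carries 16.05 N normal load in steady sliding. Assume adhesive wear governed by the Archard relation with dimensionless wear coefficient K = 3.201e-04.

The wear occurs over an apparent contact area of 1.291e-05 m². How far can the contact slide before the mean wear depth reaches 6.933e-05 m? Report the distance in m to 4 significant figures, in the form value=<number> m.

value=609.9 m

The intermediates appear rounded. All working math maintains full float precision — one final rounding to 4 significant figures.
As SI base values: W = 16.05 N, H = 3.501e+09 Pa, K = 3.201e-04.
Limit volume V_lim = h_lim·A = 6.933e-05 · 1.291e-05 = 8.951e-10 m³.
So the life L = V_lim·H/(K·W) = 8.951e-10 · 3.501e+09 / (3.201e-04 · 16.05) = 609.9 m.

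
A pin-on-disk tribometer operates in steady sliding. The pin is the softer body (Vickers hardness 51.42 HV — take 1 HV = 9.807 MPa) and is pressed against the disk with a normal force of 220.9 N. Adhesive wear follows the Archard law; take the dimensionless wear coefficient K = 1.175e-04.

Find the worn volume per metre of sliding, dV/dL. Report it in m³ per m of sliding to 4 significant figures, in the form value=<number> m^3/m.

value=5.147e-11 m^3/m

The algebra runs at full precision. Printed values are rounded. Rounded just once, at four significant figures.
Convert: Hardness H = 51.42 HV × 9.807 MPa/HV = 504.3 MPa = 5.043e+08 Pa.
SI base units throughout: W = 220.9 N, H = 5.043e+08 Pa, K = 1.175e-04.
Wear rate dV/dL = K·W/H, so: 1.175e-04 · 220.9 / 5.043e+08 = 5.147e-11 m³/m.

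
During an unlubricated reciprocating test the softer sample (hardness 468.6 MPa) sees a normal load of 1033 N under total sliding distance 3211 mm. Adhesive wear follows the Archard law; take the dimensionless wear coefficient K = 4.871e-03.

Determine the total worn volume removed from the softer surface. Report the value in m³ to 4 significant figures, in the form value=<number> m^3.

Displayed values are rounded — each operation keeps full precision. Rounded once at the end, at four significant digits.
Convert: Path length L = 3211 mm = 3.211 m.
Convert: Hardness H = 468.6 MPa = 4.686e+08 Pa.
As SI base values: W = 1033 N, H = 4.686e+08 Pa, K = 4.871e-03.
Worn volume V = K·W·L/H = 4.871e-03 · 1033 · 3.211 / 4.686e+08 = 3.448e-08 m³.

value=3.448e-08 m^3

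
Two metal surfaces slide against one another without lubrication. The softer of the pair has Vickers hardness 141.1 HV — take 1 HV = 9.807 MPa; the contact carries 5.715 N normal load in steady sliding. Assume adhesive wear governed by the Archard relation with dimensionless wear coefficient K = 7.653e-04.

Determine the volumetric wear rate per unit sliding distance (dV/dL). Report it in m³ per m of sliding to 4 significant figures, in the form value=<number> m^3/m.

Every step runs at full float precision; intermediate values are shown rounded — a lone final rounding to 4 significant digits.
Hardness H = 141.1 HV × 9.807 MPa/HV = 1384 MPa = 1.384e+09 Pa.
In SI base units, W = 5.715 N, H = 1.384e+09 Pa, K = 7.653e-04.
Rate of wear dV/dL = K·W/H, per unit distance: 7.653e-04 · 5.715 / 1.384e+09 = 3.161e-12 m³/m.

value=3.161e-12 m^3/m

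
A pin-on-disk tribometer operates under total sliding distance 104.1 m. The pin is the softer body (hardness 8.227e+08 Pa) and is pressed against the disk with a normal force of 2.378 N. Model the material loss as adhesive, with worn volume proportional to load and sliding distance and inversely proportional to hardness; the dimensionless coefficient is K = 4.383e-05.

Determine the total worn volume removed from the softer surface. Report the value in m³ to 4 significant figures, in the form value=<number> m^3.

value=1.319e-11 m^3

All working math holds full precision — intermediates appear rounded; rounded just once, at 4 significant figures.
Working in SI base units: W = 2.378 N, H = 8.227e+08 Pa, K = 4.383e-05.
Archard relation: V = K·W·L/H = 4.383e-05 · 2.378 · 104.1 / 8.227e+08 = 1.319e-11 m³.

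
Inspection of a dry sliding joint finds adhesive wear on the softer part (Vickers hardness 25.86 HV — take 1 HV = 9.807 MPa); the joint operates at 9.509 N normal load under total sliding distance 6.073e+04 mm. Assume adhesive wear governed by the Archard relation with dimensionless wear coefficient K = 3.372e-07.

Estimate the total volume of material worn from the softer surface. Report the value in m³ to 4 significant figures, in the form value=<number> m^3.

Quoted intermediates are rounded; the algebra maintains full float precision, and a lone final rounding, at 4 significant figures.
Convert: Path length L = 6.073e+04 mm = 60.73 m.
Convert: Hardness H = 25.86 HV × 9.807 MPa/HV = 253.6 MPa = 2.536e+08 Pa.
Restated in SI base units: W = 9.509 N, H = 2.536e+08 Pa, K = 3.372e-07.
The Archard volume V = K·W·L/H = 3.372e-07 · 9.509 · 60.73 / 2.536e+08 = 7.678e-13 m³.

value=7.678e-13 m^3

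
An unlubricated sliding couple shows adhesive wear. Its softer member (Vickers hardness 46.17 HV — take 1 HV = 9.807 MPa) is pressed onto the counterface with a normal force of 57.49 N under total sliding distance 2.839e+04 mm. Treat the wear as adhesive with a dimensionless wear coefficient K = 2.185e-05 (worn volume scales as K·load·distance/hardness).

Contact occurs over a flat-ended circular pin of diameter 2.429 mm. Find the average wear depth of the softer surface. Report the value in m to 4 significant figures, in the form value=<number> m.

Each operation carries full precision; printed values are rounded — rounded just once: 4 significant figures.
Convert: Sliding distance L = 2.839e+04 mm = 28.39 m.
Convert: Hardness H = 46.17 HV × 9.807 MPa/HV = 452.8 MPa = 4.528e+08 Pa.
Convert: Pin diameter d = 2.429 mm = 0.002429 m. Contact area A = π·d²/4 = π·(0.002429 m)²/4 = 4.634e-06 m².
Working in SI base units: W = 57.49 N, H = 4.528e+08 Pa, K = 2.185e-05.
By Archard's law, V = K·W·L/H = 2.185e-05 · 57.49 · 28.39 / 4.528e+08 = 7.876e-11 m³.
Mean depth h = V/A = 7.876e-11 / 4.634e-06 = 1.700e-05 m.

value=1.700e-05 m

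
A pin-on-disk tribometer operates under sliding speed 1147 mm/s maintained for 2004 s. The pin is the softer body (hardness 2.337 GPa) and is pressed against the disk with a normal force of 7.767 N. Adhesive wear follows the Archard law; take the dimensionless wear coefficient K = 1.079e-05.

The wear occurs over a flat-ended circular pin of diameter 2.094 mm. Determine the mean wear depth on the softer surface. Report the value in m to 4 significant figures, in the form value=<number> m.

Intermediate values are displayed rounded, and all working math carries full float precision — a lone final rounding to 4 significant figures.
Sliding speed v = 1147 mm/s = 1.147 m/s. The distance L = v·t = 1.147 m/s × 2004 s = 2299 m.
Hardness H = 2.337 GPa = 2.337e+09 Pa.
Pin diameter d = 2.094 mm = 0.002094 m. Contact area A = π·d²/4 = π·(0.002094 m)²/4 = 3.444e-06 m².
Expressed in SI base units: W = 7.767 N, H = 2.337e+09 Pa, K = 1.079e-05.
Apply Archard: V = K·W·L/H = 1.079e-05 · 7.767 · 2299 / 2.337e+09 = 8.243e-11 m³.
Wear depth h = V/A = 8.243e-11 / 3.444e-06 = 2.394e-05 m.

value=2.394e-05 m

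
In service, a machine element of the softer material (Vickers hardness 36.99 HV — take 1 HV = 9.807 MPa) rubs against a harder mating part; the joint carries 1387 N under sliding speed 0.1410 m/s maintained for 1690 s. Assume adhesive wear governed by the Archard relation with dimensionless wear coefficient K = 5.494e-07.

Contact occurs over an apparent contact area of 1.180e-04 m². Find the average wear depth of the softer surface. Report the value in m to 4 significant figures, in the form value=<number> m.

value=4.242e-06 m

All arithmetic holds full float precision; the intermediates are printed rounded, and one last rounding: four significant figures.
Path length L = v·t = 0.1410 m/s × 1690 s = 238.3 m.
Hardness H = 36.99 HV × 9.807 MPa/HV = 362.8 MPa = 3.628e+08 Pa.
Collected in SI base units: W = 1387 N, H = 3.628e+08 Pa, K = 5.494e-07.
Wear volume V = K·W·L/H = 5.494e-07 · 1387 · 238.3 / 3.628e+08 = 5.006e-10 m³.
Mean wear depth h = V/A = 5.006e-10 / 1.180e-04 = 4.242e-06 m.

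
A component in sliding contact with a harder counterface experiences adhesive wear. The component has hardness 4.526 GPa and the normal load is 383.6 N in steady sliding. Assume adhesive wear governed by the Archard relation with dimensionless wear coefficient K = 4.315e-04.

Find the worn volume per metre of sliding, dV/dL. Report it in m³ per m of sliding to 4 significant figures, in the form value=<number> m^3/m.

value=3.657e-11 m^3/m

Intermediates appear rounded. All arithmetic holds exact precision — rounded once at the end, at 4 significant figures.
Convert: Hardness H = 4.526 GPa = 4.526e+09 Pa.
As SI base values: W = 383.6 N, H = 4.526e+09 Pa, K = 4.315e-04.
Rate of wear dV/dL = K·W/H (no L dependence): 4.315e-04 · 383.6 / 4.526e+09 = 3.657e-11 m³/m.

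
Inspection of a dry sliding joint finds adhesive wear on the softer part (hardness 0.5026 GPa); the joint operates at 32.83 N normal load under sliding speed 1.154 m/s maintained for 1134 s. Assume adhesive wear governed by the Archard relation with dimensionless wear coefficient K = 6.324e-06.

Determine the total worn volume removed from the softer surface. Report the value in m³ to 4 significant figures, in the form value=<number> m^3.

The intermediates are displayed rounded; the computation carries exact precision. Rounded once at the end: four significant figures.
Distance covered L = v·t = 1.154 m/s × 1134 s = 1309 m.
Hardness H = 0.5026 GPa = 5.026e+08 Pa.
SI base units throughout: W = 32.83 N, H = 5.026e+08 Pa, K = 6.324e-06.
Volume removed: V = K·W·L/H = 6.324e-06 · 32.83 · 1309 / 5.026e+08 = 5.406e-10 m³.

value=5.406e-10 m^3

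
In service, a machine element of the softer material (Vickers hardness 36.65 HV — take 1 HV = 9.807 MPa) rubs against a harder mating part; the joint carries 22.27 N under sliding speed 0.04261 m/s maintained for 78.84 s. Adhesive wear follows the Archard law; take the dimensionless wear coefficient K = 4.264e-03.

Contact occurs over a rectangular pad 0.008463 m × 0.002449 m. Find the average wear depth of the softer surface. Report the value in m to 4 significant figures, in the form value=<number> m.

value=4.282e-05 m

All working math carries full float precision. Intermediate values are displayed rounded. Rounded once at the end: 4 significant figures.
Total distance L = v·t = 0.04261 m/s × 78.84 s = 3.359 m.
Hardness H = 36.65 HV × 9.807 MPa/HV = 359.4 MPa = 3.594e+08 Pa.
Contact area A = 0.008463 m × 0.002449 m = 2.073e-05 m².
Working in SI base units: W = 22.27 N, H = 3.594e+08 Pa, K = 4.264e-03.
Volume removed: V = K·W·L/H = 4.264e-03 · 22.27 · 3.359 / 3.594e+08 = 8.875e-10 m³.
Average depth h = V/A = 8.875e-10 / 2.073e-05 = 4.282e-05 m.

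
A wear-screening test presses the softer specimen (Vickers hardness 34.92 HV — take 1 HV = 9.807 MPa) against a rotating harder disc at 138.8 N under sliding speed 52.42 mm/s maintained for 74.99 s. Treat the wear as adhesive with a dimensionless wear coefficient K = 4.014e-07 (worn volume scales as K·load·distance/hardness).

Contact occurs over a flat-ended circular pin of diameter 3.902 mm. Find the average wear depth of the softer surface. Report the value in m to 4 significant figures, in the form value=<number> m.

Intermediate values are displayed rounded — every step carries exact precision — a single final rounding: four significant figures.
Convert: Sliding speed v = 52.42 mm/s = 0.05242 m/s. Total distance L = v·t = 0.05242 m/s × 74.99 s = 3.931 m.
Convert: Hardness H = 34.92 HV × 9.807 MPa/HV = 342.5 MPa = 3.425e+08 Pa.
Convert: Pin diameter d = 3.902 mm = 0.003902 m. Contact area A = π·d²/4 = π·(0.003902 m)²/4 = 1.196e-05 m².
Collected in SI base units: W = 138.8 N, H = 3.425e+08 Pa, K = 4.014e-07.
Archard relation: V = K·W·L/H = 4.014e-07 · 138.8 · 3.931 / 3.425e+08 = 6.395e-13 m³.
Mean wear depth h = V/A = 6.395e-13 / 1.196e-05 = 5.348e-08 m.

value=5.348e-08 m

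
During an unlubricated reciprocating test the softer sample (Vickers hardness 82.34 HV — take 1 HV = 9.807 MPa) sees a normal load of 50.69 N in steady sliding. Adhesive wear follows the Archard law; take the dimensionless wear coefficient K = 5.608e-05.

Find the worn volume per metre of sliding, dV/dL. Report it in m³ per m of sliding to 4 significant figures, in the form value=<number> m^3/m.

Intermediate values appear rounded; each operation maintains full precision; one final rounding: 4 significant figures.
Convert: Hardness H = 82.34 HV × 9.807 MPa/HV = 807.5 MPa = 8.075e+08 Pa.
Expressed in SI base units: W = 50.69 N, H = 8.075e+08 Pa, K = 5.608e-05.
Rate of wear dV/dL = K·W/H, so: 5.608e-05 · 50.69 / 8.075e+08 = 3.520e-12 m³/m.

value=3.520e-12 m^3/m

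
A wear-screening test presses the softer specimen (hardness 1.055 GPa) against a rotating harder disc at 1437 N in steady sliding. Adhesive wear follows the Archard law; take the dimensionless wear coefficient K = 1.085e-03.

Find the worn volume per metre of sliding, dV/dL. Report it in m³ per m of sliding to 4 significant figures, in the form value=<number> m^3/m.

value=1.478e-09 m^3/m

The intermediates appear rounded; each operation carries full precision. Rounded just once: four significant figures.
Hardness H = 1.055 GPa = 1.055e+09 Pa.
Expressed in SI base units: W = 1437 N, H = 1.055e+09 Pa, K = 1.085e-03.
The wear rate dV/dL = K·W/H, per unit distance: 1.085e-03 · 1437 / 1.055e+09 = 1.478e-09 m³/m.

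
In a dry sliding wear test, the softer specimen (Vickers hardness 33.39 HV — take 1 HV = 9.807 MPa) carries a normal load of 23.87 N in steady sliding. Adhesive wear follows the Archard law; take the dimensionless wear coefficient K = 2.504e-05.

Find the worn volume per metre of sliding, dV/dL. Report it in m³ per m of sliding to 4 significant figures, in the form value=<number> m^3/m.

value=1.825e-12 m^3/m

All working math maintains exact precision, and printed values are rounded, and one final rounding to four significant digits.
Convert: Hardness H = 33.39 HV × 9.807 MPa/HV = 327.5 MPa = 3.275e+08 Pa.
As SI base values: W = 23.87 N, H = 3.275e+08 Pa, K = 2.504e-05.
Rate of wear dV/dL = K·W/H, per unit distance: 2.504e-05 · 23.87 / 3.275e+08 = 1.825e-12 m³/m.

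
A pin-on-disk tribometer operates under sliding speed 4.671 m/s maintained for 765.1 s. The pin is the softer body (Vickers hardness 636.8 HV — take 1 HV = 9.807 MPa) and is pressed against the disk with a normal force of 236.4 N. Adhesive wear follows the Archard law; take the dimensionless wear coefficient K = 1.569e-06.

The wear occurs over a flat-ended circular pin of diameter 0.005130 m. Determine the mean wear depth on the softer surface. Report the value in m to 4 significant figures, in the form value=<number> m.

Intermediates are shown rounded — all working math maintains full precision; a single final rounding, at four significant figures.
Convert: Total distance L = v·t = 4.671 m/s × 765.1 s = 3574 m.
Convert: Hardness H = 636.8 HV × 9.807 MPa/HV = 6245 MPa = 6.245e+09 Pa.
Convert: Contact area A = π·d²/4 = π·(0.005130 m)²/4 = 2.067e-05 m².
In SI base units, W = 236.4 N, H = 6.245e+09 Pa, K = 1.569e-06.
Archard relation: V = K·W·L/H = 1.569e-06 · 236.4 · 3574 / 6.245e+09 = 2.123e-10 m³.
Depth h = V/A = 2.123e-10 / 2.067e-05 = 1.027e-05 m.

value=1.027e-05 m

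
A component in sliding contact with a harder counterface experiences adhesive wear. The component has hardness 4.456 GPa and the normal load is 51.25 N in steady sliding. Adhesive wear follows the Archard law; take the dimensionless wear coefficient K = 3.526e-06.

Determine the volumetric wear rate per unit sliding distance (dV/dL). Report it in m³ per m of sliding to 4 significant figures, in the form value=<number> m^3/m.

Intermediates appear rounded; all working math keeps exact precision, and one last rounding, at four significant digits.
Convert: Hardness H = 4.456 GPa = 4.456e+09 Pa.
Expressed in SI base units: W = 51.25 N, H = 4.456e+09 Pa, K = 3.526e-06.
Rate of wear dV/dL = K·W/H, per unit distance: 3.526e-06 · 51.25 / 4.456e+09 = 4.055e-14 m³/m.

value=4.055e-14 m^3/m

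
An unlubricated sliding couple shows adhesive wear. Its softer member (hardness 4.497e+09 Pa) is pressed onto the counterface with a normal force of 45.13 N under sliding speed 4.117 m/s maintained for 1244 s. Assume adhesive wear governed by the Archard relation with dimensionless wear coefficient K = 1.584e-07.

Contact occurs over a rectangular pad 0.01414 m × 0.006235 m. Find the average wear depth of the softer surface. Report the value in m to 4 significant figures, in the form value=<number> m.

The algebra carries full precision — intermediate values are displayed rounded; one last rounding, at four significant figures.
Convert: Distance covered L = v·t = 4.117 m/s × 1244 s = 5122 m.
Convert: Contact area A = 0.01414 m × 0.006235 m = 8.816e-05 m².
Restated in SI base units: W = 45.13 N, H = 4.497e+09 Pa, K = 1.584e-07.
Archard volume V = K·W·L/H = 1.584e-07 · 45.13 · 5122 / 4.497e+09 = 8.141e-12 m³.
Mean depth h = V/A = 8.141e-12 / 8.816e-05 = 9.234e-08 m.

value=9.234e-08 m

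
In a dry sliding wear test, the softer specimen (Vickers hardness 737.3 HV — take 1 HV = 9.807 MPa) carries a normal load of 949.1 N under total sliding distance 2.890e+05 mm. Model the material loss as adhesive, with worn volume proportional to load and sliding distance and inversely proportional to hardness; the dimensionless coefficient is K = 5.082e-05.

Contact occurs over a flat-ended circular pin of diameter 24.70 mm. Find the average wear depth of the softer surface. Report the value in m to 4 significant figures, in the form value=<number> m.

All working math maintains full precision, and intermediates are shown rounded. Rounded once at the end: 4 significant digits.
Convert: The distance L = 2.890e+05 mm = 289.0 m.
Convert: Hardness H = 737.3 HV × 9.807 MPa/HV = 7231 MPa = 7.231e+09 Pa.
Convert: Pin diameter d = 24.70 mm = 0.02470 m. Contact area A = π·d²/4 = π·(0.02470 m)²/4 = 4.792e-04 m².
Collected in SI base units: W = 949.1 N, H = 7.231e+09 Pa, K = 5.082e-05.
Worn volume V = K·W·L/H = 5.082e-05 · 949.1 · 289.0 / 7.231e+09 = 1.928e-09 m³.
Mean depth h = V/A = 1.928e-09 / 4.792e-04 = 4.023e-06 m.

value=4.023e-06 m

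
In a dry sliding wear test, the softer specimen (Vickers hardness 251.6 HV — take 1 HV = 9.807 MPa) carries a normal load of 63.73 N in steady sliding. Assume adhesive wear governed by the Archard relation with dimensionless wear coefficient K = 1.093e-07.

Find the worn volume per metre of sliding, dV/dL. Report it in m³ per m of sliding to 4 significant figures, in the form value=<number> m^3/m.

All arithmetic holds exact precision, and shown intermediates are rounded, and one last rounding, at 4 significant digits.
Convert: Hardness H = 251.6 HV × 9.807 MPa/HV = 2467 MPa = 2.467e+09 Pa.
SI base units throughout: W = 63.73 N, H = 2.467e+09 Pa, K = 1.093e-07.
Sliding wear rate dV/dL = K·W/H, per unit distance: 1.093e-07 · 63.73 / 2.467e+09 = 2.823e-15 m³/m.

value=2.823e-15 m^3/m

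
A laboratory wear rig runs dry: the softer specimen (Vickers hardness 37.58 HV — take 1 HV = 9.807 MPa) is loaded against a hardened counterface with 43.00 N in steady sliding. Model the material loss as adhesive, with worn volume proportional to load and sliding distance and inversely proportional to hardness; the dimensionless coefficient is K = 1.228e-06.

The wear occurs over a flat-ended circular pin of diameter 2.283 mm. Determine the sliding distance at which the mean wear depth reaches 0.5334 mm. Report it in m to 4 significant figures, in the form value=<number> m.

The intermediates are displayed rounded. The algebra runs at full float precision, and one last rounding, at four significant figures.
Convert: Hardness H = 37.58 HV × 9.807 MPa/HV = 368.5 MPa = 3.685e+08 Pa.
Convert: Pin diameter d = 2.283 mm = 0.002283 m. Contact area A = π·d²/4 = π·(0.002283 m)²/4 = 4.094e-06 m².
Convert: Depth limit h_lim = 0.5334 mm = 5.334e-04 m.
In SI base units: W = 43.00 N, H = 3.685e+08 Pa, K = 1.228e-06.
At the depth limit, V_lim = h_lim·A = 5.334e-04 · 4.094e-06 = 2.184e-09 m³.
So the life L = V_lim·H/(K·W) = 2.184e-09 · 3.685e+08 / (1.228e-06 · 43.00) = 1.524e+04 m.

value=1.524e+04 m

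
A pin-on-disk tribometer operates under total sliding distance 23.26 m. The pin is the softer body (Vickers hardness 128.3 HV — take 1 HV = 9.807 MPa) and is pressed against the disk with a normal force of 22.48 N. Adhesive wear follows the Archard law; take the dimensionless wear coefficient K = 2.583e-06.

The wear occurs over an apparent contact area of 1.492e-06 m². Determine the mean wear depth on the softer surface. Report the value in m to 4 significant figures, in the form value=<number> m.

Shown intermediates are rounded — all working math runs at full float precision — one last rounding to 4 significant figures.
Hardness H = 128.3 HV × 9.807 MPa/HV = 1258 MPa = 1.258e+09 Pa.
As SI base values: W = 22.48 N, H = 1.258e+09 Pa, K = 2.583e-06.
By Archard's law, V = K·W·L/H = 2.583e-06 · 22.48 · 23.26 / 1.258e+09 = 1.073e-12 m³.
Depth of wear h = V/A = 1.073e-12 / 1.492e-06 = 7.194e-07 m.

value=7.194e-07 m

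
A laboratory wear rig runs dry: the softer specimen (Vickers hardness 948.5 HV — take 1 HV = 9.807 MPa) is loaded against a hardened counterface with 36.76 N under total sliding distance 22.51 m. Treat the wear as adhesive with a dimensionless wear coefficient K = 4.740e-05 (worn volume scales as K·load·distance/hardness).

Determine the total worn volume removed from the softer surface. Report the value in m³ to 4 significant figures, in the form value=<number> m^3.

value=4.217e-12 m^3

All working math holds full precision. Intermediates are displayed rounded, and one final rounding, at four significant figures.
Hardness H = 948.5 HV × 9.807 MPa/HV = 9302 MPa = 9.302e+09 Pa.
In SI base units: W = 36.76 N, H = 9.302e+09 Pa, K = 4.740e-05.
Worn volume V = K·W·L/H = 4.740e-05 · 36.76 · 22.51 / 9.302e+09 = 4.217e-12 m³.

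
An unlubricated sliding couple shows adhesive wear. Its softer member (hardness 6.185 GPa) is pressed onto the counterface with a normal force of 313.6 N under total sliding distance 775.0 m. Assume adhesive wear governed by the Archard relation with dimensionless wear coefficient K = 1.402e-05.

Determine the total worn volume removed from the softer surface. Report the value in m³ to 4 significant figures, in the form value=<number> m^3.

Printed values are rounded, and all working math keeps full float precision. Rounded once at the end to four significant figures.
Hardness H = 6.185 GPa = 6.185e+09 Pa.
Restated in SI base units: W = 313.6 N, H = 6.185e+09 Pa, K = 1.402e-05.
Wear volume V = K·W·L/H = 1.402e-05 · 313.6 · 775.0 / 6.185e+09 = 5.509e-10 m³.

value=5.509e-10 m^3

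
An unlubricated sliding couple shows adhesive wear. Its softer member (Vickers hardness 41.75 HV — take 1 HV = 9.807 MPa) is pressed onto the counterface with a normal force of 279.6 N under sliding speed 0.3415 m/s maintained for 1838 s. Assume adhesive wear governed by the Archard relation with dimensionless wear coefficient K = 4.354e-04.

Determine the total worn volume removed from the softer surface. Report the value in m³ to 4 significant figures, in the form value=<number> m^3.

value=1.866e-07 m^3

Displayed values are rounded. The algebra runs at exact precision, and a single final rounding to four significant figures.
Sliding distance L = v·t = 0.3415 m/s × 1838 s = 627.7 m.
Hardness H = 41.75 HV × 9.807 MPa/HV = 409.4 MPa = 4.094e+08 Pa.
Restated in SI base units: W = 279.6 N, H = 4.094e+08 Pa, K = 4.354e-04.
Wear volume V = K·W·L/H = 4.354e-04 · 279.6 · 627.7 / 4.094e+08 = 1.866e-07 m³.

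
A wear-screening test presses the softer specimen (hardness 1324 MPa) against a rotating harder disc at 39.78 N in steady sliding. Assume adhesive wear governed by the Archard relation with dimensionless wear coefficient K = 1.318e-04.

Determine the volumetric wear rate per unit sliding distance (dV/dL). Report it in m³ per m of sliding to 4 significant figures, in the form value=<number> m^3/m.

All arithmetic runs at full float precision; the intermediates appear rounded. Rounded once at the end to 4 significant digits.
Convert: Hardness H = 1324 MPa = 1.324e+09 Pa.
Restated in SI base units: W = 39.78 N, H = 1.324e+09 Pa, K = 1.318e-04.
Rate of wear dV/dL = K·W/H, per unit distance: 1.318e-04 · 39.78 / 1.324e+09 = 3.960e-12 m³/m.

value=3.960e-12 m^3/m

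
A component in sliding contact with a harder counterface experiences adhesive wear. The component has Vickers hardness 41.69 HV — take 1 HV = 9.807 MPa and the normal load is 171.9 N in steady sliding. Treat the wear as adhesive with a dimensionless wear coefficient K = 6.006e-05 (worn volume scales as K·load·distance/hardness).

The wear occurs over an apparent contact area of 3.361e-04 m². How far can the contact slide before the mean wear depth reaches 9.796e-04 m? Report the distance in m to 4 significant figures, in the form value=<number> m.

Intermediate values are displayed rounded — the algebra holds exact precision; a single final rounding, at four significant digits.
Hardness H = 41.69 HV × 9.807 MPa/HV = 408.9 MPa = 4.089e+08 Pa.
In SI base units, W = 171.9 N, H = 4.089e+08 Pa, K = 6.006e-05.
Permissible volume V_lim = h_lim·A = 9.796e-04 · 3.361e-04 = 3.292e-07 m³.
Inverting, life L = V_lim·H/(K·W) = 3.292e-07 · 4.089e+08 / (6.006e-05 · 171.9) = 1.304e+04 m.

value=1.304e+04 m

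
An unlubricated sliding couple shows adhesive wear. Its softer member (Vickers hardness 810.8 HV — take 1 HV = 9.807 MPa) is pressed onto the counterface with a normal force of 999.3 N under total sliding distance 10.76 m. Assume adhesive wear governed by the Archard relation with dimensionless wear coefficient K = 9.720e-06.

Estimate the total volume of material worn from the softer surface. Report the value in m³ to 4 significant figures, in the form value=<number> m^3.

The computation keeps exact precision — intermediates appear rounded; one last rounding to four significant figures.
Convert: Hardness H = 810.8 HV × 9.807 MPa/HV = 7952 MPa = 7.952e+09 Pa.
As SI base values: W = 999.3 N, H = 7.952e+09 Pa, K = 9.720e-06.
Apply Archard: V = K·W·L/H = 9.720e-06 · 999.3 · 10.76 / 7.952e+09 = 1.314e-11 m³.

value=1.314e-11 m^3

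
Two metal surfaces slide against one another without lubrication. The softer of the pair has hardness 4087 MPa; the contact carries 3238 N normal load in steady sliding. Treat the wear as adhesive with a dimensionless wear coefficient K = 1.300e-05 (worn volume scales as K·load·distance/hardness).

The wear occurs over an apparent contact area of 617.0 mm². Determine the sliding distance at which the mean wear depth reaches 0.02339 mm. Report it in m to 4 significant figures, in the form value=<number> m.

All arithmetic carries full float precision — the intermediates are printed rounded. Rounded just once, at 4 significant digits.
Hardness H = 4087 MPa = 4.087e+09 Pa.
Contact area A = 617.0 mm² = 6.170e-04 m².
Depth limit h_lim = 0.02339 mm = 2.339e-05 m.
As SI base values: W = 3238 N, H = 4.087e+09 Pa, K = 1.300e-05.
Volume at the limit: V_lim = h_lim·A = 2.339e-05 · 6.170e-04 = 1.443e-08 m³.
Thus life L = V_lim·H/(K·W) = 1.443e-08 · 4.087e+09 / (1.300e-05 · 3238) = 1401 m.

value=1401 m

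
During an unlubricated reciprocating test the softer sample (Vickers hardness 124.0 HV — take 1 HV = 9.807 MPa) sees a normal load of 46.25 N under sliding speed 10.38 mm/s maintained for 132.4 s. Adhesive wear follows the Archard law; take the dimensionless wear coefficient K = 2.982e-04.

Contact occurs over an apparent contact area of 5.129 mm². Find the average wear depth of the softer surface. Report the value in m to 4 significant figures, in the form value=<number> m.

The computation runs at full float precision — intermediates are shown rounded; one final rounding: 4 significant figures.
Convert: Sliding speed v = 10.38 mm/s = 0.01038 m/s. Path length L = v·t = 0.01038 m/s × 132.4 s = 1.374 m.
Convert: Hardness H = 124.0 HV × 9.807 MPa/HV = 1216 MPa = 1.216e+09 Pa.
Convert: Contact area A = 5.129 mm² = 5.129e-06 m².
Working in SI base units: W = 46.25 N, H = 1.216e+09 Pa, K = 2.982e-04.
Archard relation: V = K·W·L/H = 2.982e-04 · 46.25 · 1.374 / 1.216e+09 = 1.559e-11 m³.
Depth of wear h = V/A = 1.559e-11 / 5.129e-06 = 3.039e-06 m.

value=3.039e-06 m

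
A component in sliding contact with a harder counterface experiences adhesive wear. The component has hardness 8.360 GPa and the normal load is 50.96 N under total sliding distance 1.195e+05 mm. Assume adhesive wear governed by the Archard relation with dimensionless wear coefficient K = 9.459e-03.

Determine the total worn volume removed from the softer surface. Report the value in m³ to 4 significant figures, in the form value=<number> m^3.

Printed values are rounded — each operation runs at full precision; one last rounding: four significant digits.
Convert: Total distance L = 1.195e+05 mm = 119.5 m.
Convert: Hardness H = 8.360 GPa = 8.360e+09 Pa.
Expressed in SI base units: W = 50.96 N, H = 8.360e+09 Pa, K = 9.459e-03.
The Archard volume V = K·W·L/H = 9.459e-03 · 50.96 · 119.5 / 8.360e+09 = 6.890e-09 m³.

value=6.890e-09 m^3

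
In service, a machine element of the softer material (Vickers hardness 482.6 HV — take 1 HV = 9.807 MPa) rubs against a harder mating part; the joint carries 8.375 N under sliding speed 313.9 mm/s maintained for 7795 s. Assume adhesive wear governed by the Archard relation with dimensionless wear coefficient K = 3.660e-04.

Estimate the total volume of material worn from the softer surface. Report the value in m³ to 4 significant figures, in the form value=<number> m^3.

All working math carries full float precision — the intermediates are shown rounded, and one last rounding: four significant figures.
Convert: Sliding speed v = 313.9 mm/s = 0.3139 m/s. The distance L = v·t = 0.3139 m/s × 7795 s = 2447 m.
Convert: Hardness H = 482.6 HV × 9.807 MPa/HV = 4733 MPa = 4.733e+09 Pa.
SI base units throughout: W = 8.375 N, H = 4.733e+09 Pa, K = 3.660e-04.
Archard volume V = K·W·L/H = 3.660e-04 · 8.375 · 2447 / 4.733e+09 = 1.585e-09 m³.

value=1.585e-09 m^3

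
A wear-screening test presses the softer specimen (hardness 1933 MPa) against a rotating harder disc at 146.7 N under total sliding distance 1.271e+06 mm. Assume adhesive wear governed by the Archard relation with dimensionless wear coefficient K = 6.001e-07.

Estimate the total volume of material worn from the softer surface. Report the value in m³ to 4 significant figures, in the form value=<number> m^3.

Intermediates appear rounded, and the computation keeps full float precision — one last rounding: four significant figures.
Path length L = 1.271e+06 mm = 1271 m.
Hardness H = 1933 MPa = 1.933e+09 Pa.
Collected in SI base units: W = 146.7 N, H = 1.933e+09 Pa, K = 6.001e-07.
Archard volume V = K·W·L/H = 6.001e-07 · 146.7 · 1271 / 1.933e+09 = 5.789e-11 m³.

value=5.789e-11 m^3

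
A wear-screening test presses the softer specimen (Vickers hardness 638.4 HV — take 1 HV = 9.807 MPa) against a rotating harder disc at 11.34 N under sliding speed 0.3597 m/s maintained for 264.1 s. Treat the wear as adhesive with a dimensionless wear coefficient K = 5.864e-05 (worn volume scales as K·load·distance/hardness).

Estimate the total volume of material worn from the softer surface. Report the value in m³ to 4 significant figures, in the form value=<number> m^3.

Intermediate values are printed rounded, and all working math holds full precision — one last rounding to 4 significant figures.
Distance covered L = v·t = 0.3597 m/s × 264.1 s = 95.00 m.
Hardness H = 638.4 HV × 9.807 MPa/HV = 6261 MPa = 6.261e+09 Pa.
In SI base units, W = 11.34 N, H = 6.261e+09 Pa, K = 5.864e-05.
Archard relation: V = K·W·L/H = 5.864e-05 · 11.34 · 95.00 / 6.261e+09 = 1.009e-11 m³.

value=1.009e-11 m^3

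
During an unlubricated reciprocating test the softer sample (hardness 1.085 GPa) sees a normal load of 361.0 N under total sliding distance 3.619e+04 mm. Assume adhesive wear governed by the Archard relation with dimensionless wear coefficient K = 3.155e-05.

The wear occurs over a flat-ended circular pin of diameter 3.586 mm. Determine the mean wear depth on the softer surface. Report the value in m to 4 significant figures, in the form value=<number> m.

The algebra maintains full precision. The intermediates are shown rounded. Rounded once at the end: 4 significant digits.
Total distance L = 3.619e+04 mm = 36.19 m.
Hardness H = 1.085 GPa = 1.085e+09 Pa.
Pin diameter d = 3.586 mm = 0.003586 m. Contact area A = π·d²/4 = π·(0.003586 m)²/4 = 1.010e-05 m².
SI base units throughout: W = 361.0 N, H = 1.085e+09 Pa, K = 3.155e-05.
The Archard volume V = K·W·L/H = 3.155e-05 · 361.0 · 36.19 / 1.085e+09 = 3.799e-10 m³.
Average depth h = V/A = 3.799e-10 / 1.010e-05 = 3.761e-05 m.

value=3.761e-05 m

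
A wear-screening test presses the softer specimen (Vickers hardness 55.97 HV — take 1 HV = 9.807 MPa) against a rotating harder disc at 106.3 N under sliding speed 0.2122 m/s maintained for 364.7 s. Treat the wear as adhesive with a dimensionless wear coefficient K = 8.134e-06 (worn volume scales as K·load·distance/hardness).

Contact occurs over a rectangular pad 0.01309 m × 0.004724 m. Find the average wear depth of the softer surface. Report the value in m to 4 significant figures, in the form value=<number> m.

All working math holds full float precision — intermediates are printed rounded — rounded just once: four significant figures.
Path length L = v·t = 0.2122 m/s × 364.7 s = 77.39 m.
Hardness H = 55.97 HV × 9.807 MPa/HV = 548.9 MPa = 5.489e+08 Pa.
Contact area A = 0.01309 m × 0.004724 m = 6.184e-05 m².
Restated in SI base units: W = 106.3 N, H = 5.489e+08 Pa, K = 8.134e-06.
By Archard's law, V = K·W·L/H = 8.134e-06 · 106.3 · 77.39 / 5.489e+08 = 1.219e-10 m³.
Depth h = V/A = 1.219e-10 / 6.184e-05 = 1.971e-06 m.

value=1.971e-06 m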